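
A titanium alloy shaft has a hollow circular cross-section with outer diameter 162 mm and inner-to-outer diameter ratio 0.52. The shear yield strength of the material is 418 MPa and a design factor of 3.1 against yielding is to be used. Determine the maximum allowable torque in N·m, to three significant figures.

T_allow = 1.04×10^5 N·m

τ_allow = 418/3.1 = 134.8 MPa.
For a hollow shaft T_allow = τ_allow·πd_o³(1−k⁴)/16 with 1−k⁴ = 0.9269, so πd_o³(1−k⁴)/16 = 773700 mm³.
T_allow = 134.8×773700 = 1.043×10^8 N·mm = 104300 N·m.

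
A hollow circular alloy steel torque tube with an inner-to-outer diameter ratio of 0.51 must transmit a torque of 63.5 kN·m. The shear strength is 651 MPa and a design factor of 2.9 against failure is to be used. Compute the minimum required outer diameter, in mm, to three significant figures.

τ_allow = 651/2.9 = 224.5 MPa.
For a hollow shaft τ = 16T/[πd_o³(1−k⁴)] with k = 0.51, so 1−k⁴ = 0.9323.
d_o³ = 16T/[π τ_allow (1−k⁴)] = 16×6.3500×10^7/(π×224.5×0.9323) = 1.545×10^6 mm³.
d_o = 115.6 mm.

d_o = 116 mm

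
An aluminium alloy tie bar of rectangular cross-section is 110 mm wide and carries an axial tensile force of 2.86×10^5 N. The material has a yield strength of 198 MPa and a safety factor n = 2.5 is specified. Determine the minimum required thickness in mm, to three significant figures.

t = 32.8 mm

σ_allow = 198/2.5 = 79.20 MPa.
Required area A = F/σ_allow = 286000/79.20 = 3611 mm².
t = A/w = 3611/110 = 32.83 mm.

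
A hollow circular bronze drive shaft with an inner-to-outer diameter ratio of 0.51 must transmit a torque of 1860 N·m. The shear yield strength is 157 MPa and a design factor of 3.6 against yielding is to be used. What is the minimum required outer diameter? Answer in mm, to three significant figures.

d_o = 61.5 mm

τ_allow = 157/3.6 = 43.61 MPa.
For a hollow shaft τ = 16T/[πd_o³(1−k⁴)] with k = 0.51, so 1−k⁴ = 0.9323.
d_o³ = 16T/[π τ_allow (1−k⁴)] = 16×1860000/(π×43.61×0.9323) = 233000 mm³.
d_o = 61.53 mm.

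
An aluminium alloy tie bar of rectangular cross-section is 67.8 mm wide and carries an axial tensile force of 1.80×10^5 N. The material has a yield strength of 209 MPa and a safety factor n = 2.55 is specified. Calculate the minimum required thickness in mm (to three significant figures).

σ_allow = 209/2.55 = 81.96 MPa.
Required area A = F/σ_allow = 180000/81.96 = 2196 mm².
t = A/w = 2196/67.8 = 32.39 mm.

t = 32.4 mm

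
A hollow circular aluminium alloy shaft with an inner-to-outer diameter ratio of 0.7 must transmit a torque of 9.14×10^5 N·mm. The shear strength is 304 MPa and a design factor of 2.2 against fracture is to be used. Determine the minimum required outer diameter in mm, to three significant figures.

τ_allow = 304/2.2 = 138.2 MPa.
For a hollow shaft τ = 16T/[πd_o³(1−k⁴)] with k = 0.7, so 1−k⁴ = 0.7599.
d_o³ = 16T/[π τ_allow (1−k⁴)] = 16×914000/(π×138.2×0.7599) = 44330 mm³.
d_o = 35.39 mm.

d_o = 35.4 mm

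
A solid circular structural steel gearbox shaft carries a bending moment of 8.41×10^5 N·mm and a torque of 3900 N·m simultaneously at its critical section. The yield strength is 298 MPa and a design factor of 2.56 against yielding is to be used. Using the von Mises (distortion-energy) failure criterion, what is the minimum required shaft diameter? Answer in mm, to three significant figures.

d = 67.3 mm

σ_allow = σ_y/n = 298/2.56 = 116.4 MPa.
For a solid shaft σ_b = 32M/(πd³) and τ = 16T/(πd³), so the von Mises stress is σ' = (16/πd³)·√(4M²+3T²).
√(4M²+3T²) = √(4×(841000)² + 3×(3.900×10^6)²) = 6.961×10^6 N·mm.
d³ = 16×6.961×10^6/(π×116.4) = 304600 mm³.
d = 67.28 mm.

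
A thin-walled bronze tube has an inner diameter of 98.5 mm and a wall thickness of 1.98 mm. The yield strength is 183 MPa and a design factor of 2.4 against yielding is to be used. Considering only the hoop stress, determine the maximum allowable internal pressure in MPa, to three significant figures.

σ_allow = 183/2.4 = 76.25 MPa.
σ_h = pD/(2t) → p_allow = 2σ_allow t/D = 2×76.25×1.98/98.5 = 3.065 MPa.

p_allow = 3.07 MPa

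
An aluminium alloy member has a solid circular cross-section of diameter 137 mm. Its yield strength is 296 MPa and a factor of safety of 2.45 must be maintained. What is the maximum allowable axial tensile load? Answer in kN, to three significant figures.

F_allow = 1780 kN

σ_allow = 296/2.45 = 120.8 MPa.
A = πd²/4 = π×137²/4 = 14740 mm².
F_allow = σ_allow × A = 120.8×14740 = 1.781×10^6 N.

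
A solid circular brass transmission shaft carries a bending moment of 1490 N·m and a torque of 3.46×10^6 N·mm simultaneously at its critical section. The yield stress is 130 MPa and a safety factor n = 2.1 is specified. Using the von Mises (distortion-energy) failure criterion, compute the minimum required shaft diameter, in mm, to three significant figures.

σ_allow = σ_y/n = 130/2.1 = 61.90 MPa.
For a solid shaft σ_b = 32M/(πd³) and τ = 16T/(πd³), so the von Mises stress is σ' = (16/πd³)·√(4M²+3T²).
√(4M²+3T²) = √(4×(1.490×10^6)² + 3×(3.460×10^6)²) = 6.693×10^6 N·mm.
d³ = 16×6.693×10^6/(π×61.90) = 550600 mm³.
d = 81.96 mm.

d = 82.0 mm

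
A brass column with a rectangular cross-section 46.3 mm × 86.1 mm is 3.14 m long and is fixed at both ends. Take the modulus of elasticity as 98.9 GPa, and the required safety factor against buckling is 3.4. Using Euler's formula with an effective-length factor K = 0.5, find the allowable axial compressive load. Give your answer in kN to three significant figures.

Buckling occurs about the weak axis: I_min = h·b³/12 = 86.1×46.3³/12 = 712100 mm⁴ (b = 46.3 mm is the smaller dimension).
Effective length L_e = KL = 0.5×3.14 m = 1570 mm.
Euler critical load P_cr = π²EI/L_e² = π²×98900×712100/1570² = 282000 N.
P_allow = P_cr/n = 282000/3.4 = 82940 N.

P_allow = 82.9 kN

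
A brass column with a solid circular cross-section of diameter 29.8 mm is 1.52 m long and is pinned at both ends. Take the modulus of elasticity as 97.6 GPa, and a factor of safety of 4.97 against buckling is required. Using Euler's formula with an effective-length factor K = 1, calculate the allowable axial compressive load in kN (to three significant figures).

I = πd⁴/64 = π×29.8⁴/64 = 38710 mm⁴.
Effective length L_e = KL = 1×1.52 m = 1520 mm.
Euler critical load P_cr = π²EI/L_e² = π²×97600×38710/1520² = 16140 N.
P_allow = P_cr/n = 16140/4.97 = 3247 N.

P_allow = 3.25 kN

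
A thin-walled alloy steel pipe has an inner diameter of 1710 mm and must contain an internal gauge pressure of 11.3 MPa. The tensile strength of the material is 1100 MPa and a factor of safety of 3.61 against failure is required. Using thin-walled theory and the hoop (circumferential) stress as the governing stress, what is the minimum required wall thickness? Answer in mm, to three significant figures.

σ_allow = 1100/3.61 = 304.7 MPa.
Hoop stress σ_h = pD/(2t), so t = pD/(2σ_allow) = 11.3×1710/(2×304.7) = 31.71 mm.

t = 31.7 mm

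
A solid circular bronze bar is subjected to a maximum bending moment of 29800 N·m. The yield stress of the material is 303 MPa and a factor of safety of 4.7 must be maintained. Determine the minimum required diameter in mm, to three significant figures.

d = 168 mm

σ_allow = 303/4.7 = 64.47 MPa.
For a solid circular section σ = 32M/(πd³), so d³ = 32M/(π σ_allow) = 32×2.9800×10^7/(π×64.47) = 4.708×10^6 mm³.
d = 167.6 mm.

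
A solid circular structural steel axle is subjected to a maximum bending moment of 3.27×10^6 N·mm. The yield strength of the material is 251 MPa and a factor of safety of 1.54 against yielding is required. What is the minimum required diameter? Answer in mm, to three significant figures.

σ_allow = 251/1.54 = 163.0 MPa.
For a solid circular section σ = 32M/(πd³), so d³ = 32M/(π σ_allow) = 32×3270000/(π×163.0) = 204400 mm³.
d = 58.90 mm.

d = 58.9 mm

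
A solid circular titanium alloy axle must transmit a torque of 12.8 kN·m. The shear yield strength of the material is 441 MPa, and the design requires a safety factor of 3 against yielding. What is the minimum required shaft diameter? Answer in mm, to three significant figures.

Allowable shear stress τ_allow = 441/3 = 147.0 MPa.
For a solid shaft τ = 16T/(πd³), so d³ = 16T/(π τ_allow) = 16×1.2800×10^7/(π×147.0) = 443500 mm³.
d = (443500)^(1/3) = 76.26 mm.

d = 76.3 mm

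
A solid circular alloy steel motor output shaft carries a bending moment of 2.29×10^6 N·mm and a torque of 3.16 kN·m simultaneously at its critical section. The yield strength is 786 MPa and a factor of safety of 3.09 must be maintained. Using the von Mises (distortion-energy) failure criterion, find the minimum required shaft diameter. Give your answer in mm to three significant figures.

d = 52.3 mm

σ_allow = σ_y/n = 786/3.09 = 254.4 MPa.
For a solid shaft σ_b = 32M/(πd³) and τ = 16T/(πd³), so the von Mises stress is σ' = (16/πd³)·√(4M²+3T²).
√(4M²+3T²) = √(4×(2.290×10^6)² + 3×(3.160×10^6)²) = 7.137×10^6 N·mm.
d³ = 16×7.137×10^6/(π×254.4) = 142900 mm³.
d = 52.28 mm.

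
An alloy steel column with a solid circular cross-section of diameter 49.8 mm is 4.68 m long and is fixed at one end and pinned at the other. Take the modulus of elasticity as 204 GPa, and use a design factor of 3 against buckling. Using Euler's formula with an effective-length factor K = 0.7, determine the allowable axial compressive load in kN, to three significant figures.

P_allow = 18.9 kN

I = πd⁴/64 = π×49.8⁴/64 = 301900 mm⁴.
Effective length L_e = KL = 0.7×4.68 m = 3276 mm.
Euler critical load P_cr = π²EI/L_e² = π²×204000×301900/3276² = 56640 N.
P_allow = P_cr/n = 56640/3 = 18880 N.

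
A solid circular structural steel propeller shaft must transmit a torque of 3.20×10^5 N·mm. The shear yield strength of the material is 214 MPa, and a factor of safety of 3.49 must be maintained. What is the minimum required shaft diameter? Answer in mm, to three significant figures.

Allowable shear stress τ_allow = 214/3.49 = 61.32 MPa.
For a solid shaft τ = 16T/(πd³), so d³ = 16T/(π τ_allow) = 16×320000/(π×61.32) = 26580 mm³.
d = (26580)^(1/3) = 29.84 mm.

d = 29.8 mm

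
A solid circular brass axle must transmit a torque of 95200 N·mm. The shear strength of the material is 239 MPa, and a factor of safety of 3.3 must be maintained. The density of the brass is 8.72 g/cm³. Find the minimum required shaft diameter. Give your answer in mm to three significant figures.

d = 18.8 mm

Allowable shear stress τ_allow = 239/3.3 = 72.42 MPa.
For a solid shaft τ = 16T/(πd³), so d³ = 16T/(π τ_allow) = 16×95200/(π×72.42) = 6695 mm³.
d = (6695)^(1/3) = 18.85 mm.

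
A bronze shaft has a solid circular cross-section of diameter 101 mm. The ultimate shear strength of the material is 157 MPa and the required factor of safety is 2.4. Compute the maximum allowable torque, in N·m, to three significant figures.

T_allow = 13200 N·m

τ_allow = 157/2.4 = 65.42 MPa.
For a solid shaft T_allow = τ_allow·πd³/16; πd³/16 = π×101³/16 = 202300 mm³.
T_allow = 65.42×202300 = 1.323×10^7 N·mm = 13230 N·m.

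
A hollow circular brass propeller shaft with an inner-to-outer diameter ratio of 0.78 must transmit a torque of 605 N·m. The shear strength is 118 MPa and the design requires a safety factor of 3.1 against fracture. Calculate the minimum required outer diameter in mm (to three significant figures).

d_o = 50.5 mm

τ_allow = 118/3.1 = 38.06 MPa.
For a hollow shaft τ = 16T/[πd_o³(1−k⁴)] with k = 0.78, so 1−k⁴ = 0.6298.
d_o³ = 16T/[π τ_allow (1−k⁴)] = 16×605000/(π×38.06×0.6298) = 128500 mm³.
d_o = 50.46 mm.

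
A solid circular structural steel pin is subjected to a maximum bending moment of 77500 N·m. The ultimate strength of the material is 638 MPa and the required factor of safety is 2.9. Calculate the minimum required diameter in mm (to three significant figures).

d = 153 mm

σ_allow = 638/2.9 = 220.0 MPa.
For a solid circular section σ = 32M/(πd³), so d³ = 32M/(π σ_allow) = 32×7.7500×10^7/(π×220.0) = 3.588×10^6 mm³.
d = 153.1 mm.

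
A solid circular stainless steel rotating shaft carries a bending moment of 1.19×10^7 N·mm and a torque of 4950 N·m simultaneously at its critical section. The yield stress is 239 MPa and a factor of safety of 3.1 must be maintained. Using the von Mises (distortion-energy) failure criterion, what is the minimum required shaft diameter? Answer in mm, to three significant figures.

d = 119 mm

σ_allow = σ_y/n = 239/3.1 = 77.10 MPa.
For a solid shaft σ_b = 32M/(πd³) and τ = 16T/(πd³), so the von Mises stress is σ' = (16/πd³)·√(4M²+3T²).
√(4M²+3T²) = √(4×(1.190×10^7)² + 3×(4.950×10^6)²) = 2.530×10^7 N·mm.
d³ = 16×2.530×10^7/(π×77.10) = 1.671×10^6 mm³.
d = 118.7 mm.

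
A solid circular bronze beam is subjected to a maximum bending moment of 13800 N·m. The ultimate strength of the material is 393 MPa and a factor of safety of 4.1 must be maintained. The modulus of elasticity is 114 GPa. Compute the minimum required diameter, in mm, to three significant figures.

σ_allow = 393/4.1 = 95.85 MPa.
For a solid circular section σ = 32M/(πd³), so d³ = 32M/(π σ_allow) = 32×1.3800×10^7/(π×95.85) = 1.466×10^6 mm³.
d = 113.6 mm.

d = 114 mm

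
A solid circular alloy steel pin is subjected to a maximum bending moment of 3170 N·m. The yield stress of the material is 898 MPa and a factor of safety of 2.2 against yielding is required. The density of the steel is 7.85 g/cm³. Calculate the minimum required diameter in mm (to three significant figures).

σ_allow = 898/2.2 = 408.2 MPa.
For a solid circular section σ = 32M/(πd³), so d³ = 32M/(π σ_allow) = 32×3170000/(π×408.2) = 79110 mm³.
d = 42.93 mm.

d = 42.9 mm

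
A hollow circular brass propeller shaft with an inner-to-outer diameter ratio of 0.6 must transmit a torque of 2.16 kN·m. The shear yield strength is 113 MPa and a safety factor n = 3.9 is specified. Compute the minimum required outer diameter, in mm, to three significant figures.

d_o = 75.8 mm

τ_allow = 113/3.9 = 28.97 MPa.
For a hollow shaft τ = 16T/[πd_o³(1−k⁴)] with k = 0.6, so 1−k⁴ = 0.8704.
d_o³ = 16T/[π τ_allow (1−k⁴)] = 16×2160000/(π×28.97×0.8704) = 436200 mm³.
d_o = 75.84 mm.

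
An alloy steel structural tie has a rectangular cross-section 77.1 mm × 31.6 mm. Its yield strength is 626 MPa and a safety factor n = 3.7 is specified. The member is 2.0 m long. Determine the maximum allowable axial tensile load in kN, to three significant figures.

σ_allow = 626/3.7 = 169.2 MPa.
A = 77.1×31.6 = 2436 mm².
F_allow = σ_allow × A = 169.2×2436 = 412200 N.

F_allow = 412 kN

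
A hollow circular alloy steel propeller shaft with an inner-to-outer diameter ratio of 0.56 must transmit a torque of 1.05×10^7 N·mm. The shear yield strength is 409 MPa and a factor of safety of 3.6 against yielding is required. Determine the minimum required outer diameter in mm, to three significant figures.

d_o = 80.5 mm

τ_allow = 409/3.6 = 113.6 MPa.
For a hollow shaft τ = 16T/[πd_o³(1−k⁴)] with k = 0.56, so 1−k⁴ = 0.9017.
d_o³ = 16T/[π τ_allow (1−k⁴)] = 16×1.0500×10^7/(π×113.6×0.9017) = 522000 mm³.
d_o = 80.52 mm.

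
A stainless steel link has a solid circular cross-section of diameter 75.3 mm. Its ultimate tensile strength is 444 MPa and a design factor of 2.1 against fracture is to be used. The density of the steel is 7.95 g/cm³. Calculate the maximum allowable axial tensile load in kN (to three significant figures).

F_allow = 942 kN

σ_allow = 444/2.1 = 211.4 MPa.
A = πd²/4 = π×75.3²/4 = 4453 mm².
F_allow = σ_allow × A = 211.4×4453 = 941600 N.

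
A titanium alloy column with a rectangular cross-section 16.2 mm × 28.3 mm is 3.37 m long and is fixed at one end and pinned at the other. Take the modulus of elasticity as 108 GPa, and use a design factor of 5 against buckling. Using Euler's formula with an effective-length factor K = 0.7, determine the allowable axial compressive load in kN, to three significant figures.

P_allow = 0.384 kN

Buckling occurs about the weak axis: I_min = h·b³/12 = 28.3×16.2³/12 = 10030 mm⁴ (b = 16.2 mm is the smaller dimension).
Effective length L_e = KL = 0.7×3.37 m = 2359 mm.
Euler critical load P_cr = π²EI/L_e² = π²×108000×10030/2359² = 1921 N.
P_allow = P_cr/n = 1921/5 = 384.1 N.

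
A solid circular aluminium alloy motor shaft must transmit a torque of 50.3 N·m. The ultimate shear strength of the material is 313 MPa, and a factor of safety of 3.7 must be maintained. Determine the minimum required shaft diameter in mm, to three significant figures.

Allowable shear stress τ_allow = 313/3.7 = 84.59 MPa.
For a solid shaft τ = 16T/(πd³), so d³ = 16T/(π τ_allow) = 16×50300/(π×84.59) = 3028 mm³.
d = (3028)^(1/3) = 14.47 mm.

d = 14.5 mm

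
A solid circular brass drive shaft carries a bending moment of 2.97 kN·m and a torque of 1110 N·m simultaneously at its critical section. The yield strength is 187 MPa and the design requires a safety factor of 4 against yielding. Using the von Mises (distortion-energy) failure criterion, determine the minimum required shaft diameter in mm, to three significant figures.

d = 87.9 mm

σ_allow = σ_y/n = 187/4 = 46.75 MPa.
For a solid shaft σ_b = 32M/(πd³) and τ = 16T/(πd³), so the von Mises stress is σ' = (16/πd³)·√(4M²+3T²).
√(4M²+3T²) = √(4×(2.970×10^6)² + 3×(1.110×10^6)²) = 6.243×10^6 N·mm.
d³ = 16×6.243×10^6/(π×46.75) = 680200 mm³.
d = 87.94 mm.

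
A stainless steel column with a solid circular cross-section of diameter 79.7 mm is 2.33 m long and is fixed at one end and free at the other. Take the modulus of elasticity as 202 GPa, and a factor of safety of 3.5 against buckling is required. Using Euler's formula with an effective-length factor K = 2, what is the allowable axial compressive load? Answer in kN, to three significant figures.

I = πd⁴/64 = π×79.7⁴/64 = 1.981×10^6 mm⁴.
Effective length L_e = KL = 2×2.33 m = 4660 mm.
Euler critical load P_cr = π²EI/L_e² = π²×202000×1.981×10^6/4660² = 181800 N.
P_allow = P_cr/n = 181800/3.5 = 51950 N.

P_allow = 52.0 kN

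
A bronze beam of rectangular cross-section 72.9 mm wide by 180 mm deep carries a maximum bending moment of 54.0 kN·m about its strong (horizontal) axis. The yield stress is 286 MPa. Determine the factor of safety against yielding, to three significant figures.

Section modulus S = bh²/6 = 72.9×180²/6 = 393700 mm³.
σ = M/S = 5.4000×10^7/393700 = 137.2 MPa.
n = 286/137.2 = 2.085.

n = 2.08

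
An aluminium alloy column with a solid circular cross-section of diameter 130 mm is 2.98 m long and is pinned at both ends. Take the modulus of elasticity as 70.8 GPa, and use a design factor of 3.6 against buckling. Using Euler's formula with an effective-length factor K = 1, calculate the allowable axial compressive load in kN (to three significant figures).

P_allow = 306 kN

I = πd⁴/64 = π×130⁴/64 = 1.402×10^7 mm⁴.
Effective length L_e = KL = 1×2.98 m = 2980 mm.
Euler critical load P_cr = π²EI/L_e² = π²×70800×1.402×10^7/2980² = 1.103×10^6 N.
P_allow = P_cr/n = 1.103×10^6/3.6 = 306400 N.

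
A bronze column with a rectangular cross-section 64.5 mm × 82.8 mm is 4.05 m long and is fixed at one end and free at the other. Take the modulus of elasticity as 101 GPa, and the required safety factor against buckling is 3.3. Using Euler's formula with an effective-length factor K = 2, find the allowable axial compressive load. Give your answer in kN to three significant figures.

P_allow = 8.52 kN

Buckling occurs about the weak axis: I_min = h·b³/12 = 82.8×64.5³/12 = 1.852×10^6 mm⁴ (b = 64.5 mm is the smaller dimension).
Effective length L_e = KL = 2×4.05 m = 8100 mm.
Euler critical load P_cr = π²EI/L_e² = π²×101000×1.852×10^6/8100² = 28130 N.
P_allow = P_cr/n = 28130/3.3 = 8524 N.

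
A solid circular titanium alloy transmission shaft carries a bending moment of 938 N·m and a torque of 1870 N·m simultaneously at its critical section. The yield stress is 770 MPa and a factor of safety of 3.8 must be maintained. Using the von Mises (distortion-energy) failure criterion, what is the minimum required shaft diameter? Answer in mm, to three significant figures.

σ_allow = σ_y/n = 770/3.8 = 202.6 MPa.
For a solid shaft σ_b = 32M/(πd³) and τ = 16T/(πd³), so the von Mises stress is σ' = (16/πd³)·√(4M²+3T²).
√(4M²+3T²) = √(4×(938000)² + 3×(1.870×10^6)²) = 3.743×10^6 N·mm.
d³ = 16×3.743×10^6/(π×202.6) = 94080 mm³.
d = 45.48 mm.

d = 45.5 mm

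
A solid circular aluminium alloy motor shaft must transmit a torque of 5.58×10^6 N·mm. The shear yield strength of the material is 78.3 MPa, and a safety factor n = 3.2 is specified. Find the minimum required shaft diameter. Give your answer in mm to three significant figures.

d = 105 mm

Allowable shear stress τ_allow = 78.3/3.2 = 24.47 MPa.
For a solid shaft τ = 16T/(πd³), so d³ = 16T/(π τ_allow) = 16×5580000/(π×24.47) = 1.161×10^6 mm³.
d = (1.161×10^6)^(1/3) = 105.1 mm.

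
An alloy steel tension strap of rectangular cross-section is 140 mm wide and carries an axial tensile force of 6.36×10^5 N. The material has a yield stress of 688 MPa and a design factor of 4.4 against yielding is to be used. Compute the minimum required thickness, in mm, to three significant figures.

t = 29.1 mm

σ_allow = 688/4.4 = 156.4 MPa.
Required area A = F/σ_allow = 636000/156.4 = 4067 mm².
t = A/w = 4067/140 = 29.05 mm.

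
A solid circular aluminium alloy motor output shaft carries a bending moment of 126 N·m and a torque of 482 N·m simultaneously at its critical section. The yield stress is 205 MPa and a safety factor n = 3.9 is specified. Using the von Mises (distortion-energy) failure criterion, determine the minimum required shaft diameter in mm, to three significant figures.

σ_allow = σ_y/n = 205/3.9 = 52.56 MPa.
For a solid shaft σ_b = 32M/(πd³) and τ = 16T/(πd³), so the von Mises stress is σ' = (16/πd³)·√(4M²+3T²).
√(4M²+3T²) = √(4×(126000)² + 3×(482000)²) = 872100 N·mm.
d³ = 16×872100/(π×52.56) = 84490 mm³.
d = 43.88 mm.

d = 43.9 mm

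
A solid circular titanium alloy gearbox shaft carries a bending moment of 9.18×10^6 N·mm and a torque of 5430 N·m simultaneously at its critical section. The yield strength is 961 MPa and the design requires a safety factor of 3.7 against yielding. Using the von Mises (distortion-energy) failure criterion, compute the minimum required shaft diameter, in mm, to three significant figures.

σ_allow = σ_y/n = 961/3.7 = 259.7 MPa.
For a solid shaft σ_b = 32M/(πd³) and τ = 16T/(πd³), so the von Mises stress is σ' = (16/πd³)·√(4M²+3T²).
√(4M²+3T²) = √(4×(9.180×10^6)² + 3×(5.430×10^6)²) = 2.063×10^7 N·mm.
d³ = 16×2.063×10^7/(π×259.7) = 404500 mm³.
d = 73.96 mm.

d = 74.0 mm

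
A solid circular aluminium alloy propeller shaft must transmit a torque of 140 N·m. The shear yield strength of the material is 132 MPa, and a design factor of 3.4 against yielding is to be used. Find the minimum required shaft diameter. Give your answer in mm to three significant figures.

d = 26.4 mm

Allowable shear stress τ_allow = 132/3.4 = 38.82 MPa.
For a solid shaft τ = 16T/(πd³), so d³ = 16T/(π τ_allow) = 16×140000/(π×38.82) = 18370 mm³.
d = (18370)^(1/3) = 26.38 mm.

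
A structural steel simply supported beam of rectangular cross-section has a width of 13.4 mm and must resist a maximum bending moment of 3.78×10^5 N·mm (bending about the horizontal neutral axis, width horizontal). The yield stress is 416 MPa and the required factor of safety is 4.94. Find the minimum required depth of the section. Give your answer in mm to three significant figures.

σ_allow = 416/4.94 = 84.21 MPa.
For a rectangular section σ = 6M/(bh²), so h² = 6M/(b σ_allow) = 6×378000/(13.4×84.21) = 2010 mm².
h = 44.83 mm.

h = 44.8 mm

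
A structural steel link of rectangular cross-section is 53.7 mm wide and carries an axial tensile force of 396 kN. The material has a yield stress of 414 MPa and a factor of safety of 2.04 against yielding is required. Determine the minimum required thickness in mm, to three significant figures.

σ_allow = 414/2.04 = 202.9 MPa.
Required area A = F/σ_allow = 396000/202.9 = 1951 mm².
t = A/w = 1951/53.7 = 36.34 mm.

t = 36.3 mm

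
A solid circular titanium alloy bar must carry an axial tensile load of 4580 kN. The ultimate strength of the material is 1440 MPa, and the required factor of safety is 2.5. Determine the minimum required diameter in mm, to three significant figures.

d = 101 mm

Allowable stress σ_allow = 1440/2.5 = 576.0 MPa.
Required area A = F/σ_allow = 4580000/576.0 = 7951 mm².
A = πd²/4 → d = √(4A/π) = 100.6 mm.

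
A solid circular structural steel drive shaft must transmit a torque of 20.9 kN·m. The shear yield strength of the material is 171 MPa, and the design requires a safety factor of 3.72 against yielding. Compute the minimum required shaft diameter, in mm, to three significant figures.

Allowable shear stress τ_allow = 171/3.72 = 45.97 MPa.
For a solid shaft τ = 16T/(πd³), so d³ = 16T/(π τ_allow) = 16×2.0900×10^7/(π×45.97) = 2.316×10^6 mm³.
d = (2.316×10^6)^(1/3) = 132.3 mm.

d = 132 mm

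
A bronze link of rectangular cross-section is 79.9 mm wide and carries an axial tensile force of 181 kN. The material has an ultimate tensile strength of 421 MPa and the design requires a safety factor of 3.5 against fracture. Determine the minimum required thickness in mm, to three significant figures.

t = 18.8 mm

σ_allow = 421/3.5 = 120.3 MPa.
Required area A = F/σ_allow = 181000/120.3 = 1505 mm².
t = A/w = 1505/79.9 = 18.83 mm.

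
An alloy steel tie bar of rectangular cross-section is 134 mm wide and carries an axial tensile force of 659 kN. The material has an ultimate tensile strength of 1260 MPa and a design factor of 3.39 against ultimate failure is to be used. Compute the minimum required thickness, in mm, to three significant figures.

σ_allow = 1260/3.39 = 371.7 MPa.
Required area A = F/σ_allow = 659000/371.7 = 1773 mm².
t = A/w = 1773/134 = 13.23 mm.

t = 13.2 mm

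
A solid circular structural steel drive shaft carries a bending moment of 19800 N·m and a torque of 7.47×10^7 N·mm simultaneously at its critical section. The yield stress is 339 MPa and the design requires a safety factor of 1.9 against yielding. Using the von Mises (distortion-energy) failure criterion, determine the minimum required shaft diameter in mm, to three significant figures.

d = 157 mm

σ_allow = σ_y/n = 339/1.9 = 178.4 MPa.
For a solid shaft σ_b = 32M/(πd³) and τ = 16T/(πd³), so the von Mises stress is σ' = (16/πd³)·√(4M²+3T²).
√(4M²+3T²) = √(4×(1.980×10^7)² + 3×(7.470×10^7)²) = 1.353×10^8 N·mm.
d³ = 16×1.353×10^8/(π×178.4) = 3.862×10^6 mm³.
d = 156.9 mm.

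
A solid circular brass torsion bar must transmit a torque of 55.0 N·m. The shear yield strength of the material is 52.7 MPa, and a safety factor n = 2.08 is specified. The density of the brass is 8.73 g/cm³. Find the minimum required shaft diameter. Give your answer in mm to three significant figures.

d = 22.3 mm

Allowable shear stress τ_allow = 52.7/2.08 = 25.34 MPa.
For a solid shaft τ = 16T/(πd³), so d³ = 16T/(π τ_allow) = 16×55000/(π×25.34) = 11060 mm³.
d = (11060)^(1/3) = 22.28 mm.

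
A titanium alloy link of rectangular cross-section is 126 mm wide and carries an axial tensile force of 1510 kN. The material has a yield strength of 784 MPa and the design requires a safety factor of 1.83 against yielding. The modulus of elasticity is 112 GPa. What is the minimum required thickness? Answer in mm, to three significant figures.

σ_allow = 784/1.83 = 428.4 MPa.
Required area A = F/σ_allow = 1510000/428.4 = 3525 mm².
t = A/w = 3525/126 = 27.97 mm.

t = 28.0 mm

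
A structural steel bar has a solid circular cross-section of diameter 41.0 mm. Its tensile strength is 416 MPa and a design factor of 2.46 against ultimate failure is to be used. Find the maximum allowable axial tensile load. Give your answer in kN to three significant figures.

F_allow = 223 kN

σ_allow = 416/2.46 = 169.1 MPa.
A = πd²/4 = π×41.0²/4 = 1320 mm².
F_allow = σ_allow × A = 169.1×1320 = 223300 N.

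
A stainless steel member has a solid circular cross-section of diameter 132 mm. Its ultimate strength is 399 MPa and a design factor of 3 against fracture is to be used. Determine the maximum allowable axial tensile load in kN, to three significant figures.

F_allow = 1820 kN

σ_allow = 399/3 = 133.0 MPa.
A = πd²/4 = π×132²/4 = 13680 mm².
F_allow = σ_allow × A = 133.0×13680 = 1.820×10^6 N.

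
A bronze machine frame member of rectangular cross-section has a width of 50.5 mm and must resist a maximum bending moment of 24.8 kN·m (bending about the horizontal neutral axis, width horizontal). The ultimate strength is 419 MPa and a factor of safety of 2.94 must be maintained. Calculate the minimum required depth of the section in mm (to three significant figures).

h = 144 mm

σ_allow = 419/2.94 = 142.5 MPa.
For a rectangular section σ = 6M/(bh²), so h² = 6M/(b σ_allow) = 6×2.4800×10^7/(50.5×142.5) = 20670 mm².
h = 143.8 mm.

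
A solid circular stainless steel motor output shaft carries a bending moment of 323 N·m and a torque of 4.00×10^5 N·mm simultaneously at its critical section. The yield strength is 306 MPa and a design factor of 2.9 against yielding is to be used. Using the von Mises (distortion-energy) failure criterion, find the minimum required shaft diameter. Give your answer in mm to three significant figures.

σ_allow = σ_y/n = 306/2.9 = 105.5 MPa.
For a solid shaft σ_b = 32M/(πd³) and τ = 16T/(πd³), so the von Mises stress is σ' = (16/πd³)·√(4M²+3T²).
√(4M²+3T²) = √(4×(323000)² + 3×(400000)²) = 947300 N·mm.
d³ = 16×947300/(π×105.5) = 45720 mm³.
d = 35.76 mm.

d = 35.8 mm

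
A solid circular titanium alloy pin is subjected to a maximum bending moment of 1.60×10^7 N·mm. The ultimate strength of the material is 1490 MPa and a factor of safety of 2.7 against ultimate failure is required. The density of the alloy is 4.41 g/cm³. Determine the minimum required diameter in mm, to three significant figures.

d = 66.6 mm

σ_allow = 1490/2.7 = 551.9 MPa.
For a solid circular section σ = 32M/(πd³), so d³ = 32M/(π σ_allow) = 32×1.6000×10^7/(π×551.9) = 295300 mm³.
d = 66.59 mm.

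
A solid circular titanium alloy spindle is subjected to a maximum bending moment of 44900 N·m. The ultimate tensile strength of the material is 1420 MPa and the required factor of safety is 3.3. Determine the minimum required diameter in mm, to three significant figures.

σ_allow = 1420/3.3 = 430.3 MPa.
For a solid circular section σ = 32M/(πd³), so d³ = 32M/(π σ_allow) = 32×4.4900×10^7/(π×430.3) = 1.063×10^6 mm³.
d = 102.1 mm.

d = 102 mm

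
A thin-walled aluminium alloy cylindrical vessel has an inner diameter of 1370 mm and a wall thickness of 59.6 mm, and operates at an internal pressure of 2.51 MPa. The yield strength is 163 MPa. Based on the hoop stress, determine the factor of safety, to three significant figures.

σ_h = pD/(2t) = 2.51×1370/(2×59.6) = 28.85 MPa.
n = 163/28.85 = 5.650.

n = 5.65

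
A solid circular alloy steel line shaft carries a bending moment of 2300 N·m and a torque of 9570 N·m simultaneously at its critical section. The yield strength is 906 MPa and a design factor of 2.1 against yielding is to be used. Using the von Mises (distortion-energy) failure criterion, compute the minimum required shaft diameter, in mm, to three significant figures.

σ_allow = σ_y/n = 906/2.1 = 431.4 MPa.
For a solid shaft σ_b = 32M/(πd³) and τ = 16T/(πd³), so the von Mises stress is σ' = (16/πd³)·√(4M²+3T²).
√(4M²+3T²) = √(4×(2.300×10^6)² + 3×(9.570×10^6)²) = 1.720×10^7 N·mm.
d³ = 16×1.720×10^7/(π×431.4) = 203100 mm³.
d = 58.78 mm.

d = 58.8 mm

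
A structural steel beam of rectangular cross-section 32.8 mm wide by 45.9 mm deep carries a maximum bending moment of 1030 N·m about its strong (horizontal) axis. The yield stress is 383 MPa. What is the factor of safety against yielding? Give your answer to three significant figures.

Section modulus S = bh²/6 = 32.8×45.9²/6 = 11520 mm³.
σ = M/S = 1030000/11520 = 89.43 MPa.
n = 383/89.43 = 4.283.

n = 4.28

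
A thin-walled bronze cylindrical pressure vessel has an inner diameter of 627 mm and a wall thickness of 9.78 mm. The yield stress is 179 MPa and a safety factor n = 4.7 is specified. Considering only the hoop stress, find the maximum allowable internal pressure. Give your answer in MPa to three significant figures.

p_allow = 1.19 MPa

σ_allow = 179/4.7 = 38.09 MPa.
σ_h = pD/(2t) → p_allow = 2σ_allow t/D = 2×38.09×9.78/627 = 1.188 MPa.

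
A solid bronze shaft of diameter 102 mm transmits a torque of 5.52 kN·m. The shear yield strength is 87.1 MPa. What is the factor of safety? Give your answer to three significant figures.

n = 3.29

τ = 16T/(πd³) = 16×5520000/(π×102³) = 26.49 MPa.
n = τ_limit/τ = 87.1/26.49 = 3.288.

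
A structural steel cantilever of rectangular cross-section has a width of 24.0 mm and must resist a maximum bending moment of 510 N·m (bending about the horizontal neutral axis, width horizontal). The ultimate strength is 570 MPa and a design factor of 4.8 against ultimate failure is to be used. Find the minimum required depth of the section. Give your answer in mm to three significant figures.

h = 32.8 mm

σ_allow = 570/4.8 = 118.8 MPa.
For a rectangular section σ = 6M/(bh²), so h² = 6M/(b σ_allow) = 6×510000/(24.0×118.8) = 1074 mm².
h = 32.77 mm.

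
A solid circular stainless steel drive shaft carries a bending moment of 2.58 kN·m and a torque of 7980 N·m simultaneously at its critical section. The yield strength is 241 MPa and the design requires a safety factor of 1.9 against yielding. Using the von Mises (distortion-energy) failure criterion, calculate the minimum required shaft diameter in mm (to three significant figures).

d = 84.0 mm

σ_allow = σ_y/n = 241/1.9 = 126.8 MPa.
For a solid shaft σ_b = 32M/(πd³) and τ = 16T/(πd³), so the von Mises stress is σ' = (16/πd³)·√(4M²+3T²).
√(4M²+3T²) = √(4×(2.580×10^6)² + 3×(7.980×10^6)²) = 1.475×10^7 N·mm.
d³ = 16×1.475×10^7/(π×126.8) = 592400 mm³.
d = 83.98 mm.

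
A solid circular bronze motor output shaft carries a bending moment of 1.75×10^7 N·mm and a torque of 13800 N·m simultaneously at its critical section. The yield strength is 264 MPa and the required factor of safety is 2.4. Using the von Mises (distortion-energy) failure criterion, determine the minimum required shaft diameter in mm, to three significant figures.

σ_allow = σ_y/n = 264/2.4 = 110.0 MPa.
For a solid shaft σ_b = 32M/(πd³) and τ = 16T/(πd³), so the von Mises stress is σ' = (16/πd³)·√(4M²+3T²).
√(4M²+3T²) = √(4×(1.750×10^7)² + 3×(1.380×10^7)²) = 4.238×10^7 N·mm.
d³ = 16×4.238×10^7/(π×110.0) = 1.962×10^6 mm³.
d = 125.2 mm.

d = 125 mm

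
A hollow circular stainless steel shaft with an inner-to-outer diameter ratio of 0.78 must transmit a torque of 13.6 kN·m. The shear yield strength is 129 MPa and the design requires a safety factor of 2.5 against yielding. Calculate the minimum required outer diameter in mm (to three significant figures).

τ_allow = 129/2.5 = 51.60 MPa.
For a hollow shaft τ = 16T/[πd_o³(1−k⁴)] with k = 0.78, so 1−k⁴ = 0.6298.
d_o³ = 16T/[π τ_allow (1−k⁴)] = 16×1.3600×10^7/(π×51.60×0.6298) = 2.131×10^6 mm³.
d_o = 128.7 mm.

d_o = 129 mm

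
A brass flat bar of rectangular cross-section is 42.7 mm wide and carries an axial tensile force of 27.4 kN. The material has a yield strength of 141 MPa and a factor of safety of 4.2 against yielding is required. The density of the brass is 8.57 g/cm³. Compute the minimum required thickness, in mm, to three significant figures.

t = 19.1 mm

σ_allow = 141/4.2 = 33.57 MPa.
Required area A = F/σ_allow = 27400/33.57 = 816.2 mm².
t = A/w = 816.2/42.7 = 19.11 mm.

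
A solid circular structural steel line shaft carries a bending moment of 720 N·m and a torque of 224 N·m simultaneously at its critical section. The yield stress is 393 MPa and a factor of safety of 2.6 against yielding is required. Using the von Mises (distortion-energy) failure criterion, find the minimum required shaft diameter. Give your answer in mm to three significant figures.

d = 36.9 mm

σ_allow = σ_y/n = 393/2.6 = 151.2 MPa.
For a solid shaft σ_b = 32M/(πd³) and τ = 16T/(πd³), so the von Mises stress is σ' = (16/πd³)·√(4M²+3T²).
√(4M²+3T²) = √(4×(720000)² + 3×(224000)²) = 1.491×10^6 N·mm.
d³ = 16×1.491×10^6/(π×151.2) = 50250 mm³.
d = 36.90 mm.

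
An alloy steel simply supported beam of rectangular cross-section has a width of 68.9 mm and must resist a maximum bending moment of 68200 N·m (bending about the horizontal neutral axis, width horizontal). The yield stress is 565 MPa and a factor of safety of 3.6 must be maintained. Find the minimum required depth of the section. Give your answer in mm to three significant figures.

σ_allow = 565/3.6 = 156.9 MPa.
For a rectangular section σ = 6M/(bh²), so h² = 6M/(b σ_allow) = 6×6.8200×10^7/(68.9×156.9) = 37840 mm².
h = 194.5 mm.

h = 195 mm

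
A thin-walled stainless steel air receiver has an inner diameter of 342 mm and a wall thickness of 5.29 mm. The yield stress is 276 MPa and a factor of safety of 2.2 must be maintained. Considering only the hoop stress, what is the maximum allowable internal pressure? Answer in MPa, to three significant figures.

p_allow = 3.88 MPa

σ_allow = 276/2.2 = 125.5 MPa.
σ_h = pD/(2t) → p_allow = 2σ_allow t/D = 2×125.5×5.29/342 = 3.881 MPa.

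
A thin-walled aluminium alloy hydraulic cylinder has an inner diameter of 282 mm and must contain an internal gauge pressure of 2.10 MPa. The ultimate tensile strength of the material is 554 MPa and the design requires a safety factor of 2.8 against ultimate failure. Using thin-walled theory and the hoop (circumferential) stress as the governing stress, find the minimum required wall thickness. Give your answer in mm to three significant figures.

t = 1.50 mm

σ_allow = 554/2.8 = 197.9 MPa.
Hoop stress σ_h = pD/(2t), so t = pD/(2σ_allow) = 2.10×282/(2×197.9) = 1.497 mm.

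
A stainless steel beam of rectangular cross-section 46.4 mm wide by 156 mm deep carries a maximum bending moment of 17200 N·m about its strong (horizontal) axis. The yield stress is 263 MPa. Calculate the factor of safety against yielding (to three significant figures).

n = 2.88

Section modulus S = bh²/6 = 46.4×156²/6 = 188200 mm³.
σ = M/S = 1.7200×10^7/188200 = 91.39 MPa.
n = 263/91.39 = 2.878.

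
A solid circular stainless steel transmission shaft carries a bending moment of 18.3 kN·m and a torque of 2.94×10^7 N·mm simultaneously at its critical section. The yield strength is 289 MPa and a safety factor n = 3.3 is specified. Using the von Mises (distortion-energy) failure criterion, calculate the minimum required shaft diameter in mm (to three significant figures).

d = 154 mm

σ_allow = σ_y/n = 289/3.3 = 87.58 MPa.
For a solid shaft σ_b = 32M/(πd³) and τ = 16T/(πd³), so the von Mises stress is σ' = (16/πd³)·√(4M²+3T²).
√(4M²+3T²) = √(4×(1.830×10^7)² + 3×(2.940×10^7)²) = 6.271×10^7 N·mm.
d³ = 16×6.271×10^7/(π×87.58) = 3.647×10^6 mm³.
d = 153.9 mm.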